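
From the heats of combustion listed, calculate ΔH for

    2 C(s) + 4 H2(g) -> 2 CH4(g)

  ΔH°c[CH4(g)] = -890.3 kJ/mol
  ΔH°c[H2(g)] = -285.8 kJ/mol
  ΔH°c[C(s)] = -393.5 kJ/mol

With combustion enthalpies, reactants minus products:
= [2·(-393.5) + 4·(-285.8)] − [2·(-890.3)]
= -149.6 kJ/mol

ΔH = -149.6 kJ/mol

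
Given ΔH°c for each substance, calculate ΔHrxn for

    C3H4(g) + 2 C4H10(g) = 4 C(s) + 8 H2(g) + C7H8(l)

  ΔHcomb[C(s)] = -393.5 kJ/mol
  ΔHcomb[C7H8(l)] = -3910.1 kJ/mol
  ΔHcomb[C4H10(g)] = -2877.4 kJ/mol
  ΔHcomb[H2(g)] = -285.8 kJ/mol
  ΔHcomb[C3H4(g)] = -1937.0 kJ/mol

Using ΔH = Σ nΔHc°(reactants) − Σ nΔHc°(products):
= [1·(-1937.0) + 2·(-2877.4)] − [4·(-393.5) + 8·(-285.8) + 1·(-3910.1)]
= 78.7 kJ/mol

ΔHrxn = 78.7 kJ/mol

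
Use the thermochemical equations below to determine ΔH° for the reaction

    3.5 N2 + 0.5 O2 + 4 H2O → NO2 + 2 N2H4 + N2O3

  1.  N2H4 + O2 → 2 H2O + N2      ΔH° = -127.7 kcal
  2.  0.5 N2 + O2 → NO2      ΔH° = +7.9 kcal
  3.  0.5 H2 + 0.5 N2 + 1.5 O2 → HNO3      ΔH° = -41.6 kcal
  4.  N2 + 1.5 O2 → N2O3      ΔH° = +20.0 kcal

eq. 1 reversed and × 2: (-2)·(-127.7) = +255.4 kcal
eq. 2 as written: +7.9 kcal
eq. 3: not needed.
eq. 4 as written: +20.0 kcal
By Hess's law, ΔH° = (+255.4) + (+7.9) + (+20.0) = 283.3 kcal

ΔH° = 283.3 kcal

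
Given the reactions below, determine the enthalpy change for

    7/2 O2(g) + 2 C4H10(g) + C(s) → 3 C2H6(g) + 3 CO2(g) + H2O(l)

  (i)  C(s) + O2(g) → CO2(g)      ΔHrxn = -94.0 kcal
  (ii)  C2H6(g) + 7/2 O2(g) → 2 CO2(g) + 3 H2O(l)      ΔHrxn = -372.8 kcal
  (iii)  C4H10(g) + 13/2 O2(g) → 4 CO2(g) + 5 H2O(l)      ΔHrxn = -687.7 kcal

ΔHrxn = -351.0 kcal

(i) as written: -94.0 kcal
(ii) reversed and × 3: (-3)·(-372.8) = +1118.4 kcal
(iii) × 2: (2)·(-687.7) = -1375.4 kcal
ΔHrxn = (1)·(-94.0) + (-3)·(-372.8) + (2)·(-687.7) = -351.0 kcal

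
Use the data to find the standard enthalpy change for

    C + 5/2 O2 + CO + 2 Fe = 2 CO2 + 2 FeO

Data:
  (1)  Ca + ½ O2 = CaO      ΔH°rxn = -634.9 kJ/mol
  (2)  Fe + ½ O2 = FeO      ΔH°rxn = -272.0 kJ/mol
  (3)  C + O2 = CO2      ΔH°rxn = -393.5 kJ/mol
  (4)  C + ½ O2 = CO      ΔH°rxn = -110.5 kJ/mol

(1): not needed (Ca appears nowhere else).
(2) × 2 (scale by 2 for the 2 FeO): (2)·(-272.0) = -544.0 kJ/mol
(3) × 2 (×2 to match 2 CO2 in the target): (2)·(-393.5) = -787.0 kJ/mol
(4) reversed (reverse to put CO on the reactant side): +110.5 kJ/mol
Combining the equations, ΔH°rxn = (2)·(-272.0) + (2)·(-393.5) + (-1)·(-110.5) = -1220.5 kJ/mol

ΔH°rxn = -1220.5 kJ/mol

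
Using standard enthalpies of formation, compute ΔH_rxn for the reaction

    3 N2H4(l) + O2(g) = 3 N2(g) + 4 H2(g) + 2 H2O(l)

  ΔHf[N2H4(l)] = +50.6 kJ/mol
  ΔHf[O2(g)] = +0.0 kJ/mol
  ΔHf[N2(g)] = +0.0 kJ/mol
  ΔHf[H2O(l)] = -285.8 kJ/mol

ΔH_rxn = -723.4 kJ/mol

ΔH°rxn = Σ nΔHf°(products) − Σ nΔHf°(reactants).
Products: 3·(+0.0) + 4·(+0.0) + 2·(-285.8) = -571.6
Reactants: 3·(+50.6) + 1·(+0.0) = +151.8
ΔH_rxn = (-571.6) − (+151.8) = -723.4 kJ/mol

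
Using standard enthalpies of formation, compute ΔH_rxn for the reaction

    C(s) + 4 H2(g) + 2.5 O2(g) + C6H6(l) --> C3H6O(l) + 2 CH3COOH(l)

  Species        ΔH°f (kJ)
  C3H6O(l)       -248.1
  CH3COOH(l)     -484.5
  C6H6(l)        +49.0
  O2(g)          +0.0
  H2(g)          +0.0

ΔH_rxn = -1266.1 kJ

Products: 1·(-248.1) + 2·(-484.5) = -1217.1
Reactants: 1·(+0.0) + 4·(+0.0) + 5/2·(+0.0) + 1·(+49.0) = +49.0
ΔH_rxn = (-1217.1) − (+49.0) = -1266.1 kJ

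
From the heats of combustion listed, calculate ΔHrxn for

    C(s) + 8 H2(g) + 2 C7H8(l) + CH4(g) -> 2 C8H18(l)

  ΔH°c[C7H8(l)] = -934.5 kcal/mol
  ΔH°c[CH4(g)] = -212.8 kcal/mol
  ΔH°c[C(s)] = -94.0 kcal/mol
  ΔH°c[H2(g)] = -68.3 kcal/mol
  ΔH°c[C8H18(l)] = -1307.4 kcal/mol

Using ΔH = Σ nΔHc°(reactants) − Σ nΔHc°(products):
= [1·(-94.0) + 8·(-68.3) + 2·(-934.5) + 1·(-212.8)] − [2·(-1307.4)]
= -107.4 kcal/mol

ΔHrxn = -107.4 kcal/mol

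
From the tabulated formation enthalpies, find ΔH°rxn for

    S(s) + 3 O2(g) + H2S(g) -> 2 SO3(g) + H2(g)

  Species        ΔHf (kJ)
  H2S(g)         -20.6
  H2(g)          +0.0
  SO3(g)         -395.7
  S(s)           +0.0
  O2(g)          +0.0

ΔH°rxn = -770.8 kJ

ΔH°rxn = Σ nΔHf°(products) − Σ nΔHf°(reactants).
Products: 2·(-395.7) + 1·(+0.0) = -791.4
Reactants: 1·(+0.0) + 3·(+0.0) + 1·(-20.6) = -20.6
ΔH°rxn = (-791.4) − (-20.6) = -770.8 kJ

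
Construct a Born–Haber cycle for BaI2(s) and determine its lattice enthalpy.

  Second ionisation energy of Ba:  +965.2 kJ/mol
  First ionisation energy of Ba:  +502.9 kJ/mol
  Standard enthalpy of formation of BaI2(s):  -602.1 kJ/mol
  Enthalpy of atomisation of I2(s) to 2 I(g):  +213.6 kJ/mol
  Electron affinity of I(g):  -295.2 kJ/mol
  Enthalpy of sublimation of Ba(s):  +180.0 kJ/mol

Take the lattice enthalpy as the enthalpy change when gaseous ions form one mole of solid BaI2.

U = -1873.4 kJ/mol

ΔHf° = 1·ΔHsub + 1·(ΣIE) + 1·D(I2) + 2·EA + U
-602.1 = 1·(+180.0) + 1·(+1468.1) + 1·(+213.6) + 2·(-295.2) + U
U = -602.1 − (+1271.3) = -1873.4 kJ/mol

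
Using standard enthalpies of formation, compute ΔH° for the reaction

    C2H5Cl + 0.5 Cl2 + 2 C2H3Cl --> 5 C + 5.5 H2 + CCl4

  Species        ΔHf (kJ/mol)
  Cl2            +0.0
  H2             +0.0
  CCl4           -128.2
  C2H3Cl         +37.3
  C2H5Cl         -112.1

ΔH°rxn = Σ nΔHf°(products) − Σ nΔHf°(reactants).
Products: 5·(+0.0) + 11/2·(+0.0) + 1·(-128.2) = -128.2
Reactants: 1·(-112.1) + 1/2·(+0.0) + 2·(+37.3) = -37.5
ΔH° = (-128.2) − (-37.5) = -90.7 kJ/mol

ΔH° = -90.7 kJ/mol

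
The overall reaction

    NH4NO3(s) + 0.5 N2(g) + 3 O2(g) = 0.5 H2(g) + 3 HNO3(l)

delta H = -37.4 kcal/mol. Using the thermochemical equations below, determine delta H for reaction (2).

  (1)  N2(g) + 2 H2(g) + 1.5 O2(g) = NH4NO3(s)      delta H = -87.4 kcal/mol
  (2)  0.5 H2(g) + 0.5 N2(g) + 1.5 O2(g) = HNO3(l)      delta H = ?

delta H = -41.6 kcal/mol

(1) reversed (reverse to put NH4NO3(s) on the reactant side): +87.4 kcal/mol
(2) × 3 (×3 to match 3 HNO3(l) in the target): contributes 3·x
-37.4 = (+87.4) + 3·x
x = (-37.4 − (+87.4)) / (3) = -41.6 kcal/mol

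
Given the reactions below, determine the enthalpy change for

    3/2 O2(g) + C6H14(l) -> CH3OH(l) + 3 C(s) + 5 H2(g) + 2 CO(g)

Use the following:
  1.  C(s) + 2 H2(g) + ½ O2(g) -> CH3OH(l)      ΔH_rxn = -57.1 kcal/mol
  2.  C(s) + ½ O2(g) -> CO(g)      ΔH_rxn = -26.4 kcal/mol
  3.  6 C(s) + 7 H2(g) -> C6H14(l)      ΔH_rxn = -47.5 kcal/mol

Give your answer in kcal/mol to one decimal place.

eq. 1 as written (CH3OH(l) already on the product side): -57.1 kcal/mol
eq. 2 × 2 (scale by 2 for the 2 CO(g)): (2)·(-26.4) = -52.8 kcal/mol
eq. 3 reversed (reverse to put C6H14(l) on the reactant side): +47.5 kcal/mol
ΔH_rxn = (-57.1) + (-52.8) + (+47.5) = -62.4 kcal/mol

ΔH_rxn = -62.4 kcal/mol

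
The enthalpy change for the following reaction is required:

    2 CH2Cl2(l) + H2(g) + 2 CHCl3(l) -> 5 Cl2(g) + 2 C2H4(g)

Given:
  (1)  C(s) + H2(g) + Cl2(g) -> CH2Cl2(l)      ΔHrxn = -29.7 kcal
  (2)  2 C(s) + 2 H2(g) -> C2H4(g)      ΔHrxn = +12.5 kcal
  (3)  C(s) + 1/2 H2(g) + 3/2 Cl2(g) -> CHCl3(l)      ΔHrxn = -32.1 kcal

(1) reversed and × 2: (-2)·(-29.7) = +59.4 kcal
(2) × 2: (2)·(+12.5) = +25.0 kcal
(3) reversed and × 2: (-2)·(-32.1) = +64.2 kcal
By Hess's law, ΔHrxn = (-2)·(-29.7) + (2)·(+12.5) + (-2)·(-32.1) = 148.6 kcal

ΔHrxn = 148.6 kcal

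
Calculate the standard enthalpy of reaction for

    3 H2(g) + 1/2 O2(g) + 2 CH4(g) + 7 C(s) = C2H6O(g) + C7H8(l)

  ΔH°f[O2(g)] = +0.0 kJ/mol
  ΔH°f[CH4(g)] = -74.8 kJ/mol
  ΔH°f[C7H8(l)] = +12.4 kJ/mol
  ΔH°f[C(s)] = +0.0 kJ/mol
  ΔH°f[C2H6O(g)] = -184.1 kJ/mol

ΔH°rxn = Σ nΔHf°(products) − Σ nΔHf°(reactants).
Products: 1·(-184.1) + 1·(+12.4) = -171.7
Reactants: 3·(+0.0) + 1/2·(+0.0) + 2·(-74.8) + 7·(+0.0) = -149.6
ΔH_rxn = (-171.7) − (-149.6) = -22.1 kJ/mol

ΔH_rxn = -22.1 kJ/mol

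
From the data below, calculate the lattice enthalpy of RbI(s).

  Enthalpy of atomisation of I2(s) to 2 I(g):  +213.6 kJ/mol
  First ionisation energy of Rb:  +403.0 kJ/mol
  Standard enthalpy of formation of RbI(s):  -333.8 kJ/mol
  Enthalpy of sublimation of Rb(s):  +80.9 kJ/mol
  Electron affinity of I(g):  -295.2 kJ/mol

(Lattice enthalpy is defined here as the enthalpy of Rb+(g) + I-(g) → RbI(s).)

ΔHf° = 1·ΔHsub + 1·(ΣIE) + 1/2·D(I2) + 1·EA + U
-333.8 = 1·(+80.9) + 1·(+403.0) + 1/2·(+213.6) + 1·(-295.2) + U
U = -333.8 − (+295.5) = -629.3 kJ/mol

U = -629.3 kJ/mol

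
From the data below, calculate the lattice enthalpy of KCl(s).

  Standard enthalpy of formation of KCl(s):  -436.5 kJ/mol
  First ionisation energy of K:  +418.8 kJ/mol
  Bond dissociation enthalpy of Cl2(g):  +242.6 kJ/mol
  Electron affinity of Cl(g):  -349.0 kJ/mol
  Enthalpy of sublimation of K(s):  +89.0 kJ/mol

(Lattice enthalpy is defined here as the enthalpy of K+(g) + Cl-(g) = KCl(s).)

U = -716.6 kJ/mol

ΔHf° = 1·ΔHsub + 1·(ΣIE) + 1/2·D(Cl2) + 1·EA + U
-436.5 = 1·(+89.0) + 1·(+418.8) + 1/2·(+242.6) + 1·(-349.0) + U
U = -436.5 − (+280.1) = -716.6 kJ/mol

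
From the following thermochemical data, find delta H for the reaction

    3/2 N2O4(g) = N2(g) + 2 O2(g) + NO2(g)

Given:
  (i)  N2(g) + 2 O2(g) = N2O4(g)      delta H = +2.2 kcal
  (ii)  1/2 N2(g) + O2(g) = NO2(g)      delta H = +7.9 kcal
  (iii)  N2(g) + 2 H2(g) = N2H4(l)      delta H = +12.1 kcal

delta H = 4.6 kcal

(i) reversed and × 3/2 (N2O4(g) must end up as a reactant; scale by 3/2 for the 3/2 N2O4(g)): (-3/2)·(+2.2) = -3.3 kcal
(ii) as written (NO2(g) already on the product side): +7.9 kcal
(iii): not needed (H2(g) appears nowhere else).
delta H = (-3/2)·(+2.2) + (1)·(+7.9) = 4.6 kcal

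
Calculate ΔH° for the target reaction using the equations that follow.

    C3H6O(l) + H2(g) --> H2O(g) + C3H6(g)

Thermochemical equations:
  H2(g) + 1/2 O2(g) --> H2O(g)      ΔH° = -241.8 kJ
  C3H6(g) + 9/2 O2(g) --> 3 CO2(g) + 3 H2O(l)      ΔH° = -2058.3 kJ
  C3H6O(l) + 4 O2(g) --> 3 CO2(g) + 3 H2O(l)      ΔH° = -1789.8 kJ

equation 1 as written (H2O(g) already on the product side): -241.8 kJ
equation 2 reversed (C3H6(g) must end up as a product): +2058.3 kJ
equation 3 as written (C3H6O(l) already on the reactant side): -1789.8 kJ
Since enthalpy is a state function, ΔH° = (-241.8) + (+2058.3) + (-1789.8) = 26.7 kJ

ΔH° = 26.7 kJ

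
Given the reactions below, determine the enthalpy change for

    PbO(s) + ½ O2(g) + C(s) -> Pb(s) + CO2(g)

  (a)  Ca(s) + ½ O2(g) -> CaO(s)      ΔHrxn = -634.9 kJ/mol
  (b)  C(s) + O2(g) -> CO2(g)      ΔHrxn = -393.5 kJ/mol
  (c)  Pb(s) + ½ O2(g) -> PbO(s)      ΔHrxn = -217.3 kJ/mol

ΔHrxn = -176.2 kJ/mol

(a): not needed.
(b) as written: -393.5 kJ/mol
(c) reversed: +217.3 kJ/mol
Combining the equations, ΔHrxn = (-393.5) + (+217.3) = -176.2 kJ/mol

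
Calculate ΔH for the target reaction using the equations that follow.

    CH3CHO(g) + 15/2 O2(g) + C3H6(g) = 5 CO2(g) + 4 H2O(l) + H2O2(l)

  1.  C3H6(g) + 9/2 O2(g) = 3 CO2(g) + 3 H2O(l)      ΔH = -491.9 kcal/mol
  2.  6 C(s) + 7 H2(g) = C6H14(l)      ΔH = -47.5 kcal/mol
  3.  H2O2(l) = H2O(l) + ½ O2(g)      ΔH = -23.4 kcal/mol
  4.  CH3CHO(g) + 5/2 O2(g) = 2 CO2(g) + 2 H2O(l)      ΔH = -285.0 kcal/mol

eq. 1 as written: -491.9 kcal/mol
eq. 2: not needed.
eq. 3 reversed: +23.4 kcal/mol
eq. 4 as written: -285.0 kcal/mol
Combining the equations, ΔH = (1)·(-491.9) + (-1)·(-23.4) + (1)·(-285.0) = -753.5 kcal/mol

ΔH = -753.5 kcal/mol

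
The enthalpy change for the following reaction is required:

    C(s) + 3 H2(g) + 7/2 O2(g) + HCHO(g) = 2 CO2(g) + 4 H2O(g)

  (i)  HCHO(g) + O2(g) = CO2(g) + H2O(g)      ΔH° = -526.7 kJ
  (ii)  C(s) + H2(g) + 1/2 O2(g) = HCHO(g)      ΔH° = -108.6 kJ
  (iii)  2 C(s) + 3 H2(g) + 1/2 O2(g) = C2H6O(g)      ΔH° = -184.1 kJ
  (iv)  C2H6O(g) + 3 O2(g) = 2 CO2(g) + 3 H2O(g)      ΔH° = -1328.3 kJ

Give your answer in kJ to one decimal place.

(i) reversed and × 2: (-2)·(-526.7) = +1053.4 kJ
(ii) reversed and × 3: (-3)·(-108.6) = +325.8 kJ
(iii) × 2: (2)·(-184.1) = -368.2 kJ
(iv) × 2: (2)·(-1328.3) = -2656.6 kJ
By Hess's law, ΔH° = (+1053.4) + (+325.8) + (-368.2) + (-2656.6) = -1645.6 kJ

ΔH° = -1645.6 kJ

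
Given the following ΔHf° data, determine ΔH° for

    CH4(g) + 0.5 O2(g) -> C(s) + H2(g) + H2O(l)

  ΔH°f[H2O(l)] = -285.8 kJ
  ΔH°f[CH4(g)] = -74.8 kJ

ΔH°rxn = Σ nΔHf°(products) − Σ nΔHf°(reactants).
Products: 1·(+0.0) + 1·(+0.0) + 1·(-285.8) = -285.8
Reactants: 1·(-74.8) + 1/2·(+0.0) = -74.8
ΔH° = (-285.8) − (-74.8) = -211.0 kJ

ΔH° = -211.0 kJ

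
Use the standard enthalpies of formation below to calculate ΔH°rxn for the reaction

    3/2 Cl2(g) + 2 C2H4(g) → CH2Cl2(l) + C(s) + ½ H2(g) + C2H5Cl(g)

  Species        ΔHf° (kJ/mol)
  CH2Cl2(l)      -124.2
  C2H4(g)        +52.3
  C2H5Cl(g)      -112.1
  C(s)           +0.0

Products: 1·(-124.2) + 1·(+0.0) + 1/2·(+0.0) + 1·(-112.1) = -236.3
Reactants: 3/2·(+0.0) + 2·(+52.3) = +104.6
ΔH°rxn = (-236.3) − (+104.6) = -340.9 kJ/mol

ΔH°rxn = -340.9 kJ/mol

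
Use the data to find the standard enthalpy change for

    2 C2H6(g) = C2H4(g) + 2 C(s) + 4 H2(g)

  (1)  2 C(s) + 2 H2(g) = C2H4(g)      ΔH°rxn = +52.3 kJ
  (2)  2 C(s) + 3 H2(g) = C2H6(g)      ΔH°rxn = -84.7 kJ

ΔH°rxn = 221.7 kJ

(1) as written: +52.3 kJ
(2) reversed and × 2: (-2)·(-84.7) = +169.4 kJ
ΔH°rxn = (1)·(+52.3) + (-2)·(-84.7) = 221.7 kJ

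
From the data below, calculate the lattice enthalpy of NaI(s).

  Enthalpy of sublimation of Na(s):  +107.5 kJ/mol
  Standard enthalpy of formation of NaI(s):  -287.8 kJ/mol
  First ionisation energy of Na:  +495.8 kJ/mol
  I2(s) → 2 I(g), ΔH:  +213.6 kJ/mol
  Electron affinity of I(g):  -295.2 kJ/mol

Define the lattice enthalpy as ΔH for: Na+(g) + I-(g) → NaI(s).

U = -702.7 kJ/mol

ΔHf° = 1·ΔHsub + 1·(ΣIE) + 1/2·D(I2) + 1·EA + U
-287.8 = 1·(+107.5) + 1·(+495.8) + 1/2·(+213.6) + 1·(-295.2) + U
U = -287.8 − (+414.9) = -702.7 kJ/mol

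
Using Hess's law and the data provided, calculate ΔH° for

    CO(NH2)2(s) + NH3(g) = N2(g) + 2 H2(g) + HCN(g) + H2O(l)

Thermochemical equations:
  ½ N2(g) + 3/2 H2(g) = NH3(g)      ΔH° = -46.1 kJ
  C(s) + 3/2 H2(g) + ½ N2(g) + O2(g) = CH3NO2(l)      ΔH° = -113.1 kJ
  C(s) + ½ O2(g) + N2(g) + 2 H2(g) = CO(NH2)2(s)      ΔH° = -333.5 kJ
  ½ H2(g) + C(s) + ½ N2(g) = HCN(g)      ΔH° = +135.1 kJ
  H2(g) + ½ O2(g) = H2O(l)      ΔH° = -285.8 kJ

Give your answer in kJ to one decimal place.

ΔH° = 228.9 kJ

equation 1 reversed (reverse to put NH3(g) on the reactant side): +46.1 kJ
equation 2: not needed (CH3NO2(l) appears nowhere else).
equation 3 reversed (CO(NH2)2(s) must end up as a reactant): +333.5 kJ
equation 4 as written (HCN(g) already on the product side): +135.1 kJ
equation 5 as written (H2O(l) already on the product side): -285.8 kJ
ΔH° = (-1)·(-46.1) + (-1)·(-333.5) + (1)·(+135.1) + (1)·(-285.8) = 228.9 kJ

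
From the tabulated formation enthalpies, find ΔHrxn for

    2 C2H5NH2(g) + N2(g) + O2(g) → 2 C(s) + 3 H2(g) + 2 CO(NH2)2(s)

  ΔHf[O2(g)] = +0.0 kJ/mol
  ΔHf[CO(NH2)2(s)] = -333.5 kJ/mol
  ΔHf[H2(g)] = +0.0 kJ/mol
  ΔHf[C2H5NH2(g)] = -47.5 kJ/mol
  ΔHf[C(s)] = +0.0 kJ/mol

ΔHrxn = -572.0 kJ/mol

Products: 2·(+0.0) + 3·(+0.0) + 2·(-333.5) = -667.0
Reactants: 2·(-47.5) + 1·(+0.0) + 1·(+0.0) = -95.0
ΔHrxn = (-667.0) − (-95.0) = -572.0 kJ/mol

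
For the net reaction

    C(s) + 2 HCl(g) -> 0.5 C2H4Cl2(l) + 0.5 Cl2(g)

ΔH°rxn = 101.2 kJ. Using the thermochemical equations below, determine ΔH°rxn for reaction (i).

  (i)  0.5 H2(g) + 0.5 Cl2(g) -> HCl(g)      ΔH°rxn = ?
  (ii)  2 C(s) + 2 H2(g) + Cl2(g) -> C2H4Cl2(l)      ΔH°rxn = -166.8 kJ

(i) reversed and × 2: contributes −2·x
(ii) × 1/2: (1/2)·(-166.8) = -83.4 kJ
+101.2 = (-83.4) − 2·x
x = (+101.2 − (-83.4)) / (-2) = -92.3 kJ

ΔH°rxn = -92.3 kJ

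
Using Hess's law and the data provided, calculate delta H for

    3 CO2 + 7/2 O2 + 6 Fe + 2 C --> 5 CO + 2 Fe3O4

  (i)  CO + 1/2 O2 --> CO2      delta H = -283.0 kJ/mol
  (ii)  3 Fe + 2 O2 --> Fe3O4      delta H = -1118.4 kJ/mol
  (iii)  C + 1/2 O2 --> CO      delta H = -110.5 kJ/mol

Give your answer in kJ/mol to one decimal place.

delta H = -1608.8 kJ/mol

(i) reversed and × 3 (CO2 must end up as a reactant; ×3 to match 3 CO2 in the target): (-3)·(-283.0) = +849.0 kJ/mol
(ii) × 2 (scale by 2 for the 2 Fe3O4): (2)·(-1118.4) = -2236.8 kJ/mol
(iii) × 2 (scale by 2 for the 2 C): (2)·(-110.5) = -221.0 kJ/mol
delta H = (-3)·(-283.0) + (2)·(-1118.4) + (2)·(-110.5) = -1608.8 kJ/mol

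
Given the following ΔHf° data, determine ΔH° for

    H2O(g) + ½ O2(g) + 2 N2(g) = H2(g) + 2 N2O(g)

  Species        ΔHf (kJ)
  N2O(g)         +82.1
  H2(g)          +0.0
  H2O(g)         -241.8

ΔH° = 406.0 kJ

ΔH°rxn = Σ nΔHf°(products) − Σ nΔHf°(reactants).
Products: 1·(+0.0) + 2·(+82.1) = +164.2
Reactants: 1·(-241.8) + 1/2·(+0.0) + 2·(+0.0) = -241.8
ΔH° = (+164.2) − (-241.8) = 406.0 kJ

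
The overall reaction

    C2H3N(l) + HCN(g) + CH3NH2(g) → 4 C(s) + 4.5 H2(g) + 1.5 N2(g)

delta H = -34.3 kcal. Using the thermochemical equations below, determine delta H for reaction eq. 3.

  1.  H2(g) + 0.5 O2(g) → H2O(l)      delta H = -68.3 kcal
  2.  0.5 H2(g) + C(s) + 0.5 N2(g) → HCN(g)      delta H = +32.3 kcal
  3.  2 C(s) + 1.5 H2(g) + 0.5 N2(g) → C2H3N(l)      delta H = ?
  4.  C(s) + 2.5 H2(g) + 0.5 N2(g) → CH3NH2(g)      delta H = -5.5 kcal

eq. 1: not needed.
eq. 2 reversed: -32.3 kcal
eq. 3 reversed: contributes −x
eq. 4 reversed: +5.5 kcal
-34.3 = (-32.3) + (+5.5) − x
x = (-34.3 − (-26.8)) / (-1) = 7.5 kcal

delta H = 7.5 kcal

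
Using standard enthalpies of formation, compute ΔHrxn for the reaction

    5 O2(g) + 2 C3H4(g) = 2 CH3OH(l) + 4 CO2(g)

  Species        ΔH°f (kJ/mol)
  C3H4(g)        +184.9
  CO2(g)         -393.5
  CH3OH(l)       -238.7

ΔHrxn = -2421.2 kJ/mol

Products: 2·(-238.7) + 4·(-393.5) = -2051.4
Reactants: 5·(+0.0) + 2·(+184.9) = +369.8
ΔHrxn = (-2051.4) − (+369.8) = -2421.2 kJ/mol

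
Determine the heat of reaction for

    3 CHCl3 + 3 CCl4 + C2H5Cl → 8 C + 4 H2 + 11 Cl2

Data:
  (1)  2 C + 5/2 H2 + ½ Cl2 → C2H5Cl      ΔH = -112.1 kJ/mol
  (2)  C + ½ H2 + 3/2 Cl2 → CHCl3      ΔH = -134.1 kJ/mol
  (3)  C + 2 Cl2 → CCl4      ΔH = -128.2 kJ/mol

ΔH = 899.0 kJ/mol

(1) reversed (reverse to put C2H5Cl on the reactant side): +112.1 kJ/mol
(2) reversed and × 3 (reverse to put CHCl3 on the reactant side; ×3 to match 3 CHCl3 in the target): (-3)·(-134.1) = +402.3 kJ/mol
(3) reversed and × 3 (reverse to put CCl4 on the reactant side; ×3 to match 3 CCl4 in the target): (-3)·(-128.2) = +384.6 kJ/mol
ΔH = (+112.1) + (+402.3) + (+384.6) = 899.0 kJ/mol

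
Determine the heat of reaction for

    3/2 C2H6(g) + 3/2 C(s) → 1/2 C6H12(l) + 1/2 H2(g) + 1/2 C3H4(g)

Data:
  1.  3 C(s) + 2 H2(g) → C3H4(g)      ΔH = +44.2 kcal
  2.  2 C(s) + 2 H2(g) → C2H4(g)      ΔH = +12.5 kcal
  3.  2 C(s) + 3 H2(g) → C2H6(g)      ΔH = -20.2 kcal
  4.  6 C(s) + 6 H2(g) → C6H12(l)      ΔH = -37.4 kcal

eq. 1 × 1/2: (1/2)·(+44.2) = +22.1 kcal
eq. 2: not needed.
eq. 3 reversed and × 3/2: (-3/2)·(-20.2) = +30.3 kcal
eq. 4 × 1/2: (1/2)·(-37.4) = -18.7 kcal
ΔH = (+22.1) + (+30.3) + (-18.7) = 33.7 kcal

ΔH = 33.7 kcal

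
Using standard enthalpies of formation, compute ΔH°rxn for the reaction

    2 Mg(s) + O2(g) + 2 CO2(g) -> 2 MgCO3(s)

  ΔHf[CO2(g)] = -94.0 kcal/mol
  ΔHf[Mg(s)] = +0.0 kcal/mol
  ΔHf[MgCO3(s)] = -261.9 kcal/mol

Products: 2·(-261.9) = -523.8
Reactants: 2·(+0.0) + 1·(+0.0) + 2·(-94.0) = -188.0
ΔH°rxn = (-523.8) − (-188.0) = -335.8 kcal/mol

ΔH°rxn = -335.8 kcal/mol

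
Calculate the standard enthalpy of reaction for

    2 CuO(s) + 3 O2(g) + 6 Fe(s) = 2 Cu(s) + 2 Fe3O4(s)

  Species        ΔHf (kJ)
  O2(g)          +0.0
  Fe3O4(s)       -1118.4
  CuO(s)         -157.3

ΔHrxn = -1922.2 kJ

Products: 2·(+0.0) + 2·(-1118.4) = -2236.8
Reactants: 2·(-157.3) + 3·(+0.0) + 6·(+0.0) = -314.6
ΔHrxn = (-2236.8) − (-314.6) = -1922.2 kJ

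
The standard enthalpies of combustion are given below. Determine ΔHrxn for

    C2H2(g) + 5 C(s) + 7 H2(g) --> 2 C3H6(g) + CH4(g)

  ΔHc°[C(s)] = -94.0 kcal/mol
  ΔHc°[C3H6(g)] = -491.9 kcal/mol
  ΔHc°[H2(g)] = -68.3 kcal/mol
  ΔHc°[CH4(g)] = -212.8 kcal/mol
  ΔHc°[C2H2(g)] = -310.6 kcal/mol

Using ΔH = Σ nΔHc°(reactants) − Σ nΔHc°(products):
= [1·(-310.6) + 5·(-94.0) + 7·(-68.3)] − [2·(-491.9) + 1·(-212.8)]
= -62.1 kcal/mol

ΔHrxn = -62.1 kcal/mol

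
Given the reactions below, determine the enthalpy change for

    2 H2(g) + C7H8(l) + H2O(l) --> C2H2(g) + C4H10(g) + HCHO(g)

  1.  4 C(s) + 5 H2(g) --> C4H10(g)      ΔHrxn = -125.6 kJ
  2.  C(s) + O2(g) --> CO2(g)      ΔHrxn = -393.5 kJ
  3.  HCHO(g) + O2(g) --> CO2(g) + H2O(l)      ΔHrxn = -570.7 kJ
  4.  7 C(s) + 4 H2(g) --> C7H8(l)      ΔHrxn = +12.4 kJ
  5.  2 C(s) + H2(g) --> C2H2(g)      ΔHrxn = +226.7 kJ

ΔHrxn = 265.9 kJ

eq. 1 as written: -125.6 kJ
eq. 2 as written: -393.5 kJ
eq. 3 reversed: +570.7 kJ
eq. 4 reversed: -12.4 kJ
eq. 5 as written: +226.7 kJ
Combining the equations, ΔHrxn = (-125.6) + (-393.5) + (+570.7) + (-12.4) + (+226.7) = 265.9 kJ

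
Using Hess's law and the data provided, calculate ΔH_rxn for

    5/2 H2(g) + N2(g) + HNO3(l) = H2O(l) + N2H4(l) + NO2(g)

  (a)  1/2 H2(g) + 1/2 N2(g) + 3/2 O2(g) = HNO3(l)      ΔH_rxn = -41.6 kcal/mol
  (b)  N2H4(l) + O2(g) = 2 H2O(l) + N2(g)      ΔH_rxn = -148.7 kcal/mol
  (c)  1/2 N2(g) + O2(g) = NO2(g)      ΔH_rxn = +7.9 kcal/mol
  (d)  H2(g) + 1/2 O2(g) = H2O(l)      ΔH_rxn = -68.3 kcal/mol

(a) reversed: +41.6 kcal/mol
(b) reversed: +148.7 kcal/mol
(c) as written: +7.9 kcal/mol
(d) × 3: (3)·(-68.3) = -204.9 kcal/mol
ΔH_rxn = (+41.6) + (+148.7) + (+7.9) + (-204.9) = -6.7 kcal/mol

ΔH_rxn = -6.7 kcal/mol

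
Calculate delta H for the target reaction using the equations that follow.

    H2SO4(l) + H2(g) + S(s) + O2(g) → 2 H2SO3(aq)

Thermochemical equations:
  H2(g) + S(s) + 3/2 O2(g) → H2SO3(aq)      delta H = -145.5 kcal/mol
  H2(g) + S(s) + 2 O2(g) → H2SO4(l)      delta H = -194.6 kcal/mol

equation 1 × 2: (2)·(-145.5) = -291.0 kcal/mol
equation 2 reversed: +194.6 kcal/mol
Summing the manipulated equations, delta H = (-291.0) + (+194.6) = -96.4 kcal/mol

delta H = -96.4 kcal/mol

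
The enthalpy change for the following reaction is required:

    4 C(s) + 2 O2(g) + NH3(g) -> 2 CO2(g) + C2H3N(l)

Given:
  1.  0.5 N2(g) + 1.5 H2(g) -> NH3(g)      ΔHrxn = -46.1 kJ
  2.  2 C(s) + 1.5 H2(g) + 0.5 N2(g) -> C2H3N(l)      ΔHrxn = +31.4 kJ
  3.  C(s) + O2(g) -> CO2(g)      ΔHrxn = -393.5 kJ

eq. 1 reversed (reverse to put NH3(g) on the reactant side): +46.1 kJ
eq. 2 as written (C2H3N(l) already on the product side): +31.4 kJ
eq. 3 × 2 (×2 to match 2 CO2(g) in the target): (2)·(-393.5) = -787.0 kJ
Summing the manipulated equations, ΔHrxn = (-1)·(-46.1) + (1)·(+31.4) + (2)·(-393.5) = -709.5 kJ

ΔHrxn = -709.5 kJ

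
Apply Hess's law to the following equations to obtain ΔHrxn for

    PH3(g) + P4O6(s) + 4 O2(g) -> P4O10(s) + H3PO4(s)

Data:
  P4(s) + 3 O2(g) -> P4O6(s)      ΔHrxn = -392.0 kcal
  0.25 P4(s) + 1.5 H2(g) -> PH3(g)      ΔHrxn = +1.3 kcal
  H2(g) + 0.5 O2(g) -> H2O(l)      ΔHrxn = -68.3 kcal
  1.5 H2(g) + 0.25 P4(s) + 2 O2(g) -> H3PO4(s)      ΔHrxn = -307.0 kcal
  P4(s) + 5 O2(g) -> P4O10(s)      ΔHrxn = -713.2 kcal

equation 1 reversed (P4O6(s) must end up as a reactant): +392.0 kcal
equation 2 reversed (PH3(g) must end up as a reactant): -1.3 kcal
equation 3: not needed (H2O(l) appears nowhere else).
equation 4 as written (H3PO4(s) already on the product side): -307.0 kcal
equation 5 as written (P4O10(s) already on the product side): -713.2 kcal
Combining the equations, ΔHrxn = (+392.0) + (-1.3) + (-307.0) + (-713.2) = -629.5 kcal

ΔHrxn = -629.5 kcal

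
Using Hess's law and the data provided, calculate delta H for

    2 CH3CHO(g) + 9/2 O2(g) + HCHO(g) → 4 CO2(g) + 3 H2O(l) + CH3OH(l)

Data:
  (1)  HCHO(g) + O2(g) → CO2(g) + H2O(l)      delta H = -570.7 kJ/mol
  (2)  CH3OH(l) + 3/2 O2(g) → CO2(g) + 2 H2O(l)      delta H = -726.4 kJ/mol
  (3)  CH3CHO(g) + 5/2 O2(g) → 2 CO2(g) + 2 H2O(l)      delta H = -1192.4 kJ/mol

(1) as written (HCHO(g) already on the reactant side): -570.7 kJ/mol
(2) reversed (reverse to put CH3OH(l) on the product side): +726.4 kJ/mol
(3) × 2 (×2 to match 2 CH3CHO(g) in the target): (2)·(-1192.4) = -2384.8 kJ/mol
delta H = (-570.7) + (+726.4) + (-2384.8) = -2229.1 kJ/mol

delta H = -2229.1 kJ/mol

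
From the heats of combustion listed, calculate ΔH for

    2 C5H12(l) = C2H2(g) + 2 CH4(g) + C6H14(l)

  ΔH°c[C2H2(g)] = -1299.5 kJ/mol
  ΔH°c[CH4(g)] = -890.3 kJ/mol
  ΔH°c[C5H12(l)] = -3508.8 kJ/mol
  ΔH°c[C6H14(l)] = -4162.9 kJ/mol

ΔH = 225.4 kJ/mol

Using ΔH = Σ nΔHc°(reactants) − Σ nΔHc°(products):
= [2·(-3508.8)] − [1·(-1299.5) + 2·(-890.3) + 1·(-4162.9)]
= 225.4 kJ/mol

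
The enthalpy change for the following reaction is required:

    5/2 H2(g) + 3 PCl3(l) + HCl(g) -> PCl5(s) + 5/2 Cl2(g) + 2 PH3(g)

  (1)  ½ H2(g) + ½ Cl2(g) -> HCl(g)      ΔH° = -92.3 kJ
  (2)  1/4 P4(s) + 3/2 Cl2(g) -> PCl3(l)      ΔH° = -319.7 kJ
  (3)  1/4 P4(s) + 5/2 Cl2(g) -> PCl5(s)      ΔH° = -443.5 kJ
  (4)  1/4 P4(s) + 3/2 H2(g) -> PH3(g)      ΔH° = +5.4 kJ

ΔH° = 618.7 kJ

(1) reversed: +92.3 kJ
(2) reversed and × 3: (-3)·(-319.7) = +959.1 kJ
(3) as written: -443.5 kJ
(4) × 2: (2)·(+5.4) = +10.8 kJ
ΔH° = (+92.3) + (+959.1) + (-443.5) + (+10.8) = 618.7 kJ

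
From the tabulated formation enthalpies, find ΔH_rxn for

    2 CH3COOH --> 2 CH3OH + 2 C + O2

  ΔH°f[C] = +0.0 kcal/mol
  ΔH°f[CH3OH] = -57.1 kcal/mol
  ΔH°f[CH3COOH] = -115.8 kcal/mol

Products: 2·(-57.1) + 2·(+0.0) + 1·(+0.0) = -114.2
Reactants: 2·(-115.8) = -231.6
ΔH_rxn = (-114.2) − (-231.6) = 117.4 kcal/mol

ΔH_rxn = 117.4 kcal/mol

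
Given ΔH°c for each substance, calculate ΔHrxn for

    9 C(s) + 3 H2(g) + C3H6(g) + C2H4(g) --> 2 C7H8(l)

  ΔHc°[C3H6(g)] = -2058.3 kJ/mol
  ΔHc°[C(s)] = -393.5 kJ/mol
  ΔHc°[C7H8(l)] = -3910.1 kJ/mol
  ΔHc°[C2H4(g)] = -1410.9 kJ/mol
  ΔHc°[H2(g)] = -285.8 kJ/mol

ΔHrxn = -47.9 kJ/mol

With combustion enthalpies, reactants minus products:
= [9·(-393.5) + 3·(-285.8) + 1·(-2058.3) + 1·(-1410.9)] − [2·(-3910.1)]
= -47.9 kJ/mol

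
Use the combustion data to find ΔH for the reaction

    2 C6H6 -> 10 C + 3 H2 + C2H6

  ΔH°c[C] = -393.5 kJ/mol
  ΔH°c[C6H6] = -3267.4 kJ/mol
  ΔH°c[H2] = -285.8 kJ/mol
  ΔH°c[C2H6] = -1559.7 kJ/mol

With combustion enthalpies, reactants minus products:
= [2·(-3267.4)] − [10·(-393.5) + 3·(-285.8) + 1·(-1559.7)]
= -182.7 kJ/mol

ΔH = -182.7 kJ/mol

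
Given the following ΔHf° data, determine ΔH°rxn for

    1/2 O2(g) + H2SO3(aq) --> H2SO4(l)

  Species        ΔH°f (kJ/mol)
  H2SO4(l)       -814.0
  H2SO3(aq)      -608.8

ΔH°rxn = -205.2 kJ/mol

ΔH°rxn = Σ nΔHf°(products) − Σ nΔHf°(reactants).
Products: 1·(-814.0) = -814.0
Reactants: 1/2·(+0.0) + 1·(-608.8) = -608.8
ΔH°rxn = (-814.0) − (-608.8) = -205.2 kJ/mol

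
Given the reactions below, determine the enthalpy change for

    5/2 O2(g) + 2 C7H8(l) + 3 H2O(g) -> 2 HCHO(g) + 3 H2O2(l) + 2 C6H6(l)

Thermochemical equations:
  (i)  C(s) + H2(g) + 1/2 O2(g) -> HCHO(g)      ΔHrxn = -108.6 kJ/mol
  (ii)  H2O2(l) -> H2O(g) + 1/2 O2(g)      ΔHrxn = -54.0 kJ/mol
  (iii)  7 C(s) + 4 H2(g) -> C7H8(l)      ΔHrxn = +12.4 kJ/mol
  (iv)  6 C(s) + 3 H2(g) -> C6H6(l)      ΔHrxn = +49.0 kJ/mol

(i) × 2: (2)·(-108.6) = -217.2 kJ/mol
(ii) reversed and × 3: (-3)·(-54.0) = +162.0 kJ/mol
(iii) reversed and × 2: (-2)·(+12.4) = -24.8 kJ/mol
(iv) × 2: (2)·(+49.0) = +98.0 kJ/mol
Combining the equations, ΔHrxn = (-217.2) + (+162.0) + (-24.8) + (+98.0) = 18.0 kJ/mol

ΔHrxn = 18.0 kJ/mol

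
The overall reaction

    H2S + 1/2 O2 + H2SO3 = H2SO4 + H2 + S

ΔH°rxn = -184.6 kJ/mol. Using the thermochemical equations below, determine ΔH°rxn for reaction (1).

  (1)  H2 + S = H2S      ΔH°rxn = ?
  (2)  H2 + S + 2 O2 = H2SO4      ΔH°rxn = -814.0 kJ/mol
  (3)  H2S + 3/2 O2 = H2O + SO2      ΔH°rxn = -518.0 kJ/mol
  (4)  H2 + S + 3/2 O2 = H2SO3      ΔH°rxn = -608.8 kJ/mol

(1) reversed: contributes −x
(2) as written: -814.0 kJ/mol
(3): not needed.
(4) reversed: +608.8 kJ/mol
-184.6 = (-814.0) + (+608.8) − x
x = (-184.6 − (-205.2)) / (-1) = -20.6 kJ/mol

ΔH°rxn = -20.6 kJ/mol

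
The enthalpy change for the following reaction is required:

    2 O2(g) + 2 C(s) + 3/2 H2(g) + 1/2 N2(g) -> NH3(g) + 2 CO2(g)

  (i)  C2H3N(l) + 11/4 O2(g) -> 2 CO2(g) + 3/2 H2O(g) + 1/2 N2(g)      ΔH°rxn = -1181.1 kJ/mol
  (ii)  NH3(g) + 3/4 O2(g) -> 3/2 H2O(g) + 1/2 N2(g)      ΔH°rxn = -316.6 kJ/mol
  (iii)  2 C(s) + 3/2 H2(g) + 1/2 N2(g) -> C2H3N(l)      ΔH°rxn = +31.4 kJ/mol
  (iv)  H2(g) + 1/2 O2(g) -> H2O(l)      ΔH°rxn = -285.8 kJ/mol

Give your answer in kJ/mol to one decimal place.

ΔH°rxn = -833.1 kJ/mol

(i) as written: -1181.1 kJ/mol
(ii) reversed: +316.6 kJ/mol
(iii) as written: +31.4 kJ/mol
(iv): not needed.
ΔH°rxn = (1)·(-1181.1) + (-1)·(-316.6) + (1)·(+31.4) = -833.1 kJ/mol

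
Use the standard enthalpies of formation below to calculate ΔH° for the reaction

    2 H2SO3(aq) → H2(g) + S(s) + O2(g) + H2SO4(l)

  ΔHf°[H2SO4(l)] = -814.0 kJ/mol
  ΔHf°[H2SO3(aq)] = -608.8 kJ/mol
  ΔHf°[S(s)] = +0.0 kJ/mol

ΔH° = 403.6 kJ/mol

Products: 1·(+0.0) + 1·(+0.0) + 1·(+0.0) + 1·(-814.0) = -814.0
Reactants: 2·(-608.8) = -1217.6
ΔH° = (-814.0) − (-1217.6) = 403.6 kJ/mol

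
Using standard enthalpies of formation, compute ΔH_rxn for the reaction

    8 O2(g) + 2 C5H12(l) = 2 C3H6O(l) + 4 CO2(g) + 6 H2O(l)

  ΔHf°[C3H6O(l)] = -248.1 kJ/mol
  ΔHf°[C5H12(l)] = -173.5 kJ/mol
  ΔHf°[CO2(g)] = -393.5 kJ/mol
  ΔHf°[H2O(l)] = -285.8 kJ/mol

ΔH°rxn = Σ nΔHf°(products) − Σ nΔHf°(reactants).
Products: 2·(-248.1) + 4·(-393.5) + 6·(-285.8) = -3785.0
Reactants: 8·(+0.0) + 2·(-173.5) = -347.0
ΔH_rxn = (-3785.0) − (-347.0) = -3438.0 kJ/mol

ΔH_rxn = -3438.0 kJ/mol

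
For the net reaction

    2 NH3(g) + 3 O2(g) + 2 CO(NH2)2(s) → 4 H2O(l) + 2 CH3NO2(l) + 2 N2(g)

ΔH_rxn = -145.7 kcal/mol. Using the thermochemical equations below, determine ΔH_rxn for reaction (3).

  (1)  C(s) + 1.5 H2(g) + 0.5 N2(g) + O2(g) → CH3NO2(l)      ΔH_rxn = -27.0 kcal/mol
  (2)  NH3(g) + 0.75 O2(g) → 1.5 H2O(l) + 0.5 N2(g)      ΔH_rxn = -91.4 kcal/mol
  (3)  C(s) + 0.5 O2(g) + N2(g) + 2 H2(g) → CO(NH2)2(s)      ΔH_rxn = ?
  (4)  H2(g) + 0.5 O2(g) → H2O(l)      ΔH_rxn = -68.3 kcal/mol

ΔH_rxn = -79.7 kcal/mol

(1) × 2: (2)·(-27.0) = -54.0 kcal/mol
(2) × 2: (2)·(-91.4) = -182.8 kcal/mol
(3) reversed and × 2: contributes −2·x
(4) as written: -68.3 kcal/mol
-145.7 = (-54.0) + (-182.8) + (-68.3) − 2·x
x = (-145.7 − (-305.1)) / (-2) = -79.7 kcal/mol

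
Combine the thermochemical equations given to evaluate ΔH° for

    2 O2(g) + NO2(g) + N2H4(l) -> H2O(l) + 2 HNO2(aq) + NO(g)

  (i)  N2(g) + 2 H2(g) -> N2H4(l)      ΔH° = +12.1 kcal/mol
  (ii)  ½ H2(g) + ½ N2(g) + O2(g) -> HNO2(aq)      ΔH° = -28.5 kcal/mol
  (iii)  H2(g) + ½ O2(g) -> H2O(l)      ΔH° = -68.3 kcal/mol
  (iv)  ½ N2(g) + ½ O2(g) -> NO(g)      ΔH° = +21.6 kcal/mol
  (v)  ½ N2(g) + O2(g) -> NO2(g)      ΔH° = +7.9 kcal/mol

(i) reversed: -12.1 kcal/mol
(ii) × 2: (2)·(-28.5) = -57.0 kcal/mol
(iii) as written: -68.3 kcal/mol
(iv) as written: +21.6 kcal/mol
(v) reversed: -7.9 kcal/mol
By Hess's law, ΔH° = (-12.1) + (-57.0) + (-68.3) + (+21.6) + (-7.9) = -123.7 kcal/mol

ΔH° = -123.7 kcal/mol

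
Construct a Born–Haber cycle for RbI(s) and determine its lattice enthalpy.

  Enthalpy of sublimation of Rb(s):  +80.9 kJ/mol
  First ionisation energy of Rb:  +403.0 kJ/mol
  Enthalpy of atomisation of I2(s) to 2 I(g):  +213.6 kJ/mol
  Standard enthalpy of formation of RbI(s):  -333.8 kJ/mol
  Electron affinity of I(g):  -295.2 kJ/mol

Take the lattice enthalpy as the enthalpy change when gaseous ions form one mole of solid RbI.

U = -629.3 kJ/mol

ΔHf° = 1·ΔHsub + 1·(ΣIE) + 1/2·D(I2) + 1·EA + U
-333.8 = 1·(+80.9) + 1·(+403.0) + 1/2·(+213.6) + 1·(-295.2) + U
U = -333.8 − (+295.5) = -629.3 kJ/mol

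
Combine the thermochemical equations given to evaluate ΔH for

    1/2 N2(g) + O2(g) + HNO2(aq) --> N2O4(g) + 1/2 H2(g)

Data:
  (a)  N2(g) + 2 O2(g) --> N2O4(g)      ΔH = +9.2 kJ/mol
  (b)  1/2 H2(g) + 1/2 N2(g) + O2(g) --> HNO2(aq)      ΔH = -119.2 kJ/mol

ΔH = 128.4 kJ/mol

(a) as written (N2O4(g) already on the product side): +9.2 kJ/mol
(b) reversed (HNO2(aq) must end up as a reactant): +119.2 kJ/mol
ΔH = (+9.2) + (+119.2) = 128.4 kJ/mol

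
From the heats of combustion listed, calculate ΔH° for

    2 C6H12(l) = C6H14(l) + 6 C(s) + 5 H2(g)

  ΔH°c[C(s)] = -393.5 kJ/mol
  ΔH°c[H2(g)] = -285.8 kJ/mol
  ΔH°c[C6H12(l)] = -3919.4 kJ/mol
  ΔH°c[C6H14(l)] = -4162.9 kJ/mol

ΔH° = 114.1 kJ/mol

With combustion enthalpies, reactants minus products:
= [2·(-3919.4)] − [1·(-4162.9) + 6·(-393.5) + 5·(-285.8)]
= 114.1 kJ/mol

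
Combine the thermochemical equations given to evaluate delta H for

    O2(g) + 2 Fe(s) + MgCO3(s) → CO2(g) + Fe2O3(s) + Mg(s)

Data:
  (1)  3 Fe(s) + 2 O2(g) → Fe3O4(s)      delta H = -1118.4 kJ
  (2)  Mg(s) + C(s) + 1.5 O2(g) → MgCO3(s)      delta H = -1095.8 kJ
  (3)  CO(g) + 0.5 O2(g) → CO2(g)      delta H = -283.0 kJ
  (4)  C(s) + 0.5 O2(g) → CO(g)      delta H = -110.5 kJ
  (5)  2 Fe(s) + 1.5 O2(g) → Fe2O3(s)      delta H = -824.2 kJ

delta H = -121.9 kJ

(1): not needed.
(2) reversed: +1095.8 kJ
(3) as written: -283.0 kJ
(4) as written: -110.5 kJ
(5) as written: -824.2 kJ
delta H = (-1)·(-1095.8) + (1)·(-283.0) + (1)·(-110.5) + (1)·(-824.2) = -121.9 kJ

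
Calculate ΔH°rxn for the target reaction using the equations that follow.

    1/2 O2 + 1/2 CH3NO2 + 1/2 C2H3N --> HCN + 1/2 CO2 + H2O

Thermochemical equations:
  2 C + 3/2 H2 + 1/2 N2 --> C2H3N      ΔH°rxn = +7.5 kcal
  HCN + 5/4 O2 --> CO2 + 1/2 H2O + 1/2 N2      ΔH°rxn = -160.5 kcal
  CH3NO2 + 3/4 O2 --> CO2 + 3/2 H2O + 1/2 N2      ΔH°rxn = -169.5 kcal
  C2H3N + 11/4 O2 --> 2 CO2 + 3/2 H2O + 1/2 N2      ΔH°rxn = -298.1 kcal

equation 1: not needed.
equation 2 reversed: +160.5 kcal
equation 3 × 1/2: (1/2)·(-169.5) = -84.75 kcal
equation 4 × 1/2: (1/2)·(-298.1) = -149.05 kcal
ΔH°rxn = (+160.5) + (-84.75) + (-149.05) = -73.3 kcal

ΔH°rxn = -73.3 kcal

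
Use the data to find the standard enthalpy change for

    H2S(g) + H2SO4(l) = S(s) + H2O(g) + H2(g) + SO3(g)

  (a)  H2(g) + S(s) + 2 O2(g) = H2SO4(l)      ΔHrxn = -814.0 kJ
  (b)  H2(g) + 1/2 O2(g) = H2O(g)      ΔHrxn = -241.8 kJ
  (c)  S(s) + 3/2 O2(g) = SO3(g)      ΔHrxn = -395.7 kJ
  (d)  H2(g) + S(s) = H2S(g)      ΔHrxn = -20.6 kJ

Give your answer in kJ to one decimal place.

ΔHrxn = 197.1 kJ

(a) reversed (reverse to put H2SO4(l) on the reactant side): +814.0 kJ
(b) as written (H2O(g) already on the product side): -241.8 kJ
(c) as written (SO3(g) already on the product side): -395.7 kJ
(d) reversed (H2S(g) must end up as a reactant): +20.6 kJ
ΔHrxn = (-1)·(-814.0) + (1)·(-241.8) + (1)·(-395.7) + (-1)·(-20.6) = 197.1 kJ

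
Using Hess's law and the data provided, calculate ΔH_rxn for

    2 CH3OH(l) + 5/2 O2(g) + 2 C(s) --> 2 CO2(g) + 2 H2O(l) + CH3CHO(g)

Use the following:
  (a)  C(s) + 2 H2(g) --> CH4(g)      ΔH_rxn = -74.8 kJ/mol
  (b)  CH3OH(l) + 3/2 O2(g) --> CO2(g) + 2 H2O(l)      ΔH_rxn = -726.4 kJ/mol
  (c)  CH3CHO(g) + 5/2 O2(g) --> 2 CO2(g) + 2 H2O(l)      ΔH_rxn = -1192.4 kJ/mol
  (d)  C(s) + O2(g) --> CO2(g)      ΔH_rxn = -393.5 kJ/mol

ΔH_rxn = -1047.4 kJ/mol

(a): not needed.
(b) × 2: (2)·(-726.4) = -1452.8 kJ/mol
(c) reversed: +1192.4 kJ/mol
(d) × 2: (2)·(-393.5) = -787.0 kJ/mol
Combining the equations, ΔH_rxn = (2)·(-726.4) + (-1)·(-1192.4) + (2)·(-393.5) = -1047.4 kJ/mol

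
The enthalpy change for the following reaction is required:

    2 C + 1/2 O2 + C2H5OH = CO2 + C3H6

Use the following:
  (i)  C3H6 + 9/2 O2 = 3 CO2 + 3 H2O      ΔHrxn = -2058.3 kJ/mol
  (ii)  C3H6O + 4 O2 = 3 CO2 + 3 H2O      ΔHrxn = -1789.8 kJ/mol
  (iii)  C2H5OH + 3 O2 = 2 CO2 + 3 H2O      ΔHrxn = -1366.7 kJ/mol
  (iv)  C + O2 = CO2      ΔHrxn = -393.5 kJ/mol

(i) reversed: +2058.3 kJ/mol
(ii): not needed.
(iii) as written: -1366.7 kJ/mol
(iv) × 2: (2)·(-393.5) = -787.0 kJ/mol
ΔHrxn = (-1)·(-2058.3) + (1)·(-1366.7) + (2)·(-393.5) = -95.4 kJ/mol

ΔHrxn = -95.4 kJ/mol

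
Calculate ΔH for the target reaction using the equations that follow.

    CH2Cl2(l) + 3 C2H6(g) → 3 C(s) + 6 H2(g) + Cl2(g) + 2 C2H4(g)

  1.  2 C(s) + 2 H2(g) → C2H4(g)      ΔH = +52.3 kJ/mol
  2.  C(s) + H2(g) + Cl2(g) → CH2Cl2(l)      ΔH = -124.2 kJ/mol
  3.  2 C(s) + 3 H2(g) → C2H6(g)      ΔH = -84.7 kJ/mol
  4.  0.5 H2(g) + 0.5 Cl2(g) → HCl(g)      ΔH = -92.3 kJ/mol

ΔH = 482.9 kJ/mol

eq. 1 × 2 (×2 to match 2 C2H4(g) in the target): (2)·(+52.3) = +104.6 kJ/mol
eq. 2 reversed (reverse to put CH2Cl2(l) on the reactant side): +124.2 kJ/mol
eq. 3 reversed and × 3 (reverse to put C2H6(g) on the reactant side; scale by 3 for the 3 C2H6(g)): (-3)·(-84.7) = +254.1 kJ/mol
eq. 4: not needed (HCl(g) appears nowhere else).
By Hess's law, ΔH = (2)·(+52.3) + (-1)·(-124.2) + (-3)·(-84.7) = 482.9 kJ/mol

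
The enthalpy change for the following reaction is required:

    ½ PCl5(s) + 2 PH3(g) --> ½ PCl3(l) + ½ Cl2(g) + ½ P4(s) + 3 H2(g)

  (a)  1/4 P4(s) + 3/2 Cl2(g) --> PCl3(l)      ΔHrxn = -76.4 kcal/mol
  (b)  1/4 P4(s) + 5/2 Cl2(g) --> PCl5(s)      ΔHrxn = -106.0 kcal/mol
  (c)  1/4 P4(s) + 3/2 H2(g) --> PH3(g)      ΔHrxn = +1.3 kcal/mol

(a) × 1/2 (scale by 1/2 for the 1/2 PCl3(l)): (1/2)·(-76.4) = -38.2 kcal/mol
(b) reversed and × 1/2 (reverse to put PCl5(s) on the reactant side; ×1/2 to match 1/2 PCl5(s) in the target): (-1/2)·(-106.0) = +53.0 kcal/mol
(c) reversed and × 2 (reverse to put PH3(g) on the reactant side; ×2 to match 2 PH3(g) in the target): (-2)·(+1.3) = -2.6 kcal/mol
ΔHrxn = (1/2)·(-76.4) + (-1/2)·(-106.0) + (-2)·(+1.3) = 12.2 kcal/mol

ΔHrxn = 12.2 kcal/mol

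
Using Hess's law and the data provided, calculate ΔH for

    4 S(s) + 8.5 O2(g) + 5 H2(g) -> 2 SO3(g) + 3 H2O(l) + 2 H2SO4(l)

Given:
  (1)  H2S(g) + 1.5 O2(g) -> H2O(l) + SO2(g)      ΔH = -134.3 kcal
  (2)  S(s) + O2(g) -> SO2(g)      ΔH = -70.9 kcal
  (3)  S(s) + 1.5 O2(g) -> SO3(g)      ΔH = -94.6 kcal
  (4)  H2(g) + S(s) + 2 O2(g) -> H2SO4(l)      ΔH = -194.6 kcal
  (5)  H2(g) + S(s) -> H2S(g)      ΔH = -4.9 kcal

ΔH = -783.3 kcal

(1) × 3: (3)·(-134.3) = -402.9 kcal
(2) reversed and × 3: (-3)·(-70.9) = +212.7 kcal
(3) × 2: (2)·(-94.6) = -189.2 kcal
(4) × 2: (2)·(-194.6) = -389.2 kcal
(5) × 3: (3)·(-4.9) = -14.7 kcal
By Hess's law, ΔH = (3)·(-134.3) + (-3)·(-70.9) + (2)·(-94.6) + (2)·(-194.6) + (3)·(-4.9) = -783.3 kcal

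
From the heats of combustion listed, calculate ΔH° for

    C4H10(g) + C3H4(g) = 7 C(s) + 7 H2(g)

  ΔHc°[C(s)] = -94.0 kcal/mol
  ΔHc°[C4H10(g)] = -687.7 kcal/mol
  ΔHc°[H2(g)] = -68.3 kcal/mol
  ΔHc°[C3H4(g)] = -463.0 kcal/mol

With combustion enthalpies, reactants minus products:
= [1·(-687.7) + 1·(-463.0)] − [7·(-94.0) + 7·(-68.3)]
= -14.6 kcal/mol

ΔH° = -14.6 kcal/mol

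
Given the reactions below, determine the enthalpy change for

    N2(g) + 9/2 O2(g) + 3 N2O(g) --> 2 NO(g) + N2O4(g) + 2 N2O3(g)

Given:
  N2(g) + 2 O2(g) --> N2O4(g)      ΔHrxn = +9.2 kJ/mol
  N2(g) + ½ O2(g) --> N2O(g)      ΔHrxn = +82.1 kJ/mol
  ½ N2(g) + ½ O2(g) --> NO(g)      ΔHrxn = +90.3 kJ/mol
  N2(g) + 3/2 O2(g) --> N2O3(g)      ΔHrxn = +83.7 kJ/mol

equation 1 as written (N2O4(g) already on the product side): +9.2 kJ/mol
equation 2 reversed and × 3 (N2O(g) must end up as a reactant; ×3 to match 3 N2O(g) in the target): (-3)·(+82.1) = -246.3 kJ/mol
equation 3 × 2 (scale by 2 for the 2 NO(g)): (2)·(+90.3) = +180.6 kJ/mol
equation 4 × 2 (×2 to match 2 N2O3(g) in the target): (2)·(+83.7) = +167.4 kJ/mol
ΔHrxn = (+9.2) + (-246.3) + (+180.6) + (+167.4) = 110.9 kJ/mol

ΔHrxn = 110.9 kJ/mol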